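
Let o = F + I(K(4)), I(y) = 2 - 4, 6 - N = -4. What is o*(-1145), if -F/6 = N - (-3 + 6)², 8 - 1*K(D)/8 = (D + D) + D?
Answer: 9160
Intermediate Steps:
N = 10 (N = 6 - 1*(-4) = 6 + 4 = 10)
K(D) = 64 - 24*D (K(D) = 64 - 8*((D + D) + D) = 64 - 8*(2*D + D) = 64 - 24*D)
F = -6 (F = -6*(10 - (-3 + 6)²) = -6*(10 - 1*3²) = -6*(10 - 1*9) = -6*(10 - 9) = -6*1 = -6)
I(y) = -2
o = -8 (o = -6 - 2 = -8)
o*(-1145) = -8*(-1145) = 9160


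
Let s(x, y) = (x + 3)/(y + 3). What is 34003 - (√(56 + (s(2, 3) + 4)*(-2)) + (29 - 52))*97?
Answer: 36234 - 97*√417/3 ≈ 35574.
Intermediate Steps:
s(x, y) = (3 + x)/(3 + y)
34003 - (√(56 + (s(2, 3) + 4)*(-2)) + (29 - 52))*97 = 34003 - (√(56 + ((3 + 2)/(3 + 3) + 4)*(-2)) + (29 - 52))*97 = 34003 - (√(56 + (5/6 + 4)*(-2)) - 23)*97 = 34003 - (√(56 + ((⅙)*5 + 4)*(-2)) - 23)*97 = 34003 - (√(56 + (⅚ + 4)*(-2)) - 23)*97 = 34003 - (√(56 + (29/6)*(-2)) - 23)*97 = 34003 - (√(56 - 29/3) - 23)*97 = 34003 - (√(139/3) - 23)*97 = 34003 - (√417/3 - 23)*97 = 34003 - (-23 + √417/3)*97 = 34003 - (-2231 + 97*√417/3) = 34003 + (2231 - 97*√417/3) = 36234 - 97*√417/3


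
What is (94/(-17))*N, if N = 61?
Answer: -5734/17 ≈ -337.29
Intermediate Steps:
(94/(-17))*N = (94/(-17))*61 = -1/17*94*61 = -94/17*61 = -5734/17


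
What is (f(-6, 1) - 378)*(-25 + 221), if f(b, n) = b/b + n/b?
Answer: -221774/3 ≈ -73925.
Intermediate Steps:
f(b, n) = 1 + n/b
(f(-6, 1) - 378)*(-25 + 221) = ((-6 + 1)/(-6) - 378)*(-25 + 221) = (-⅙*(-5) - 378)*196 = (⅚ - 378)*196 = -2263/6*196 = -221774/3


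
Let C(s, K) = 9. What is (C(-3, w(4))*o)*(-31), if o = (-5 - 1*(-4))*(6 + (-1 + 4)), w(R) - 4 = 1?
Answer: 2511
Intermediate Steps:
w(R) = 5 (w(R) = 4 + 1 = 5)
o = -9 (o = (-5 + 4)*(6 + 3) = -1*9 = -9)
(C(-3, w(4))*o)*(-31) = (9*(-9))*(-31) = -81*(-31) = 2511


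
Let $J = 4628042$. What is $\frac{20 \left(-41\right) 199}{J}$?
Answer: $- \frac{81590}{2314021} \approx -0.035259$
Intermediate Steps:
$\frac{20 \left(-41\right) 199}{J} = \frac{20 \left(-41\right) 199}{4628042} = \left(-820\right) 199 \cdot \frac{1}{4628042} = \left(-163180\right) \frac{1}{4628042} = - \frac{81590}{2314021}$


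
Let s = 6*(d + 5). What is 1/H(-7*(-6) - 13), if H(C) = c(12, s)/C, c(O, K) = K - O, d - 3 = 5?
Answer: 29/66 ≈ 0.43939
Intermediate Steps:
d = 8 (d = 3 + 5 = 8)
s = 78 (s = 6*(8 + 5) = 6*13 = 78)
H(C) = 66/C (H(C) = (78 - 1*12)/C = (78 - 12)/C = 66/C)
1/H(-7*(-6) - 13) = 1/(66/(-7*(-6) - 13)) = 1/(66/(42 - 13)) = 1/(66/29) = 29/66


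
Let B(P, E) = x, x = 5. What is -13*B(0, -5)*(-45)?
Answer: 2925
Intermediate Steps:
B(P, E) = 5
-13*B(0, -5)*(-45) = -13*5*(-45) = -65*(-45) = 2925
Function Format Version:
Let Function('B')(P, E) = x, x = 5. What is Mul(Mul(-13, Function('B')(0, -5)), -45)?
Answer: 2925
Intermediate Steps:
Function('B')(P, E) = 5
Mul(Mul(-13, Function('B')(0, -5)), -45) = Mul(Mul(-13, 5), -45) = Mul(-65, -45) = 2925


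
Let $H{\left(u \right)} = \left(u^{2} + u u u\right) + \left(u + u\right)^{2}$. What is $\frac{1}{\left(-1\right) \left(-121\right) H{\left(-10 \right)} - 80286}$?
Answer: $- \frac{1}{140786} \approx -7.103 \cdot 10^{-6}$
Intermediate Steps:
$H{\left(u \right)} = u^{3} + 5 u^{2}$ ($H{\left(u \right)} = \left(u^{2} + u^{2} u\right) + \left(2 u\right)^{2} = \left(u^{2} + u^{3}\right) + 4 u^{2} = u^{3} + 5 u^{2}$)
$\frac{1}{\left(-1\right) \left(-121\right) H{\left(-10 \right)} - 80286} = \frac{1}{\left(-1\right) \left(-121\right) \left(-10\right)^{2} \left(5 - 10\right) - 80286} = \frac{1}{121 \cdot 100 \left(-5\right) - 80286} = \frac{1}{121 \left(-500\right) - 80286} = \frac{1}{-60500 - 80286} = \frac{1}{-140786} = - \frac{1}{140786}$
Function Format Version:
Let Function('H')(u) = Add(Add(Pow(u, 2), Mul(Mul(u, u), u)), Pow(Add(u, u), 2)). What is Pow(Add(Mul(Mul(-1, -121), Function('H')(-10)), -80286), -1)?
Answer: Rational(-1, 140786) ≈ -7.1030e-6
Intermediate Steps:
Function('H')(u) = Add(Pow(u, 3), Mul(5, Pow(u, 2))) (Function('H')(u) = Add(Add(Pow(u, 2), Mul(Pow(u, 2), u)), Pow(Mul(2, u), 2)) = Add(Add(Pow(u, 2), Pow(u, 3)), Mul(4, Pow(u, 2))) = Add(Pow(u, 3), Mul(5, Pow(u, 2))))
Pow(Add(Mul(Mul(-1, -121), Function('H')(-10)), -80286), -1) = Pow(Add(Mul(Mul(-1, -121), Mul(Pow(-10, 2), Add(5, -10))), -80286), -1) = Pow(Add(Mul(121, Mul(100, -5)), -80286), -1) = Pow(Add(Mul(121, -500), -80286), -1) = Pow(Add(-60500, -80286), -1) = Pow(-140786, -1) = Rational(-1, 140786)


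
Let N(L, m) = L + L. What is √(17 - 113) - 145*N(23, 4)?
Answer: -6670 + 4*I*√6 ≈ -6670.0 + 9.798*I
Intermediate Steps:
N(L, m) = 2*L
√(17 - 113) - 145*N(23, 4) = √(17 - 113) - 290*23 = √(-96) - 145*46 = 4*I*√6 - 6670 = -6670 + 4*I*√6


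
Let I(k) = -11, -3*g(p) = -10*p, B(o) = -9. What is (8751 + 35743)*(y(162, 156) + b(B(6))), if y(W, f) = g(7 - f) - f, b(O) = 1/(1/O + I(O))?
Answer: -4356563269/150 ≈ -2.9044e+7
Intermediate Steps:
g(p) = 10*p/3 (g(p) = -(-10)*p/3 = 10*p/3)
b(O) = 1/(-11 + 1/O) (b(O) = 1/(1/O - 11) = 1/(-11 + 1/O))
y(W, f) = 70/3 - 13*f/3 (y(W, f) = 10*(7 - f)/3 - f = (70/3 - 10*f/3) - f = 70/3 - 13*f/3)
(8751 + 35743)*(y(162, 156) + b(B(6))) = (8751 + 35743)*((70/3 - 13/3*156) - 9/(1 - 11*(-9))) = 44494*((70/3 - 676) - 9/(1 + 99)) = 44494*(-1958/3 - 9/100) = 44494*(-195827/300) = -4356563269/150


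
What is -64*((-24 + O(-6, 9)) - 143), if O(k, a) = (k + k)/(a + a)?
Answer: 32192/3 ≈ 10731.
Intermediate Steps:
O(k, a) = k/a (O(k, a) = (2*k)/((2*a)) = (2*k)*(1/(2*a)) = k/a)
-64*((-24 + O(-6, 9)) - 143) = -64*((-24 - 6/9) - 143) = -64*((-24 - 6*⅑) - 143) = -64*((-24 - ⅔) - 143) = -64*(-74/3 - 143) = -64*(-503/3) = 32192/3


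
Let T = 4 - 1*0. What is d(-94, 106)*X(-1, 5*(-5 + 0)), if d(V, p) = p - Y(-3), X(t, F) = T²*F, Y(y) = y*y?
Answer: -38800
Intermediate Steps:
Y(y) = y²
T = 4 (T = 4 + 0 = 4)
X(t, F) = 16*F (X(t, F) = 4²*F = 16*F)
d(V, p) = -9 + p (d(V, p) = p - 1*(-3)² = p - 1*9 = p - 9 = -9 + p)
d(-94, 106)*X(-1, 5*(-5 + 0)) = (-9 + 106)*(16*(5*(-5 + 0))) = 97*(16*(5*(-5))) = 97*(16*(-25)) = 97*(-400) = -38800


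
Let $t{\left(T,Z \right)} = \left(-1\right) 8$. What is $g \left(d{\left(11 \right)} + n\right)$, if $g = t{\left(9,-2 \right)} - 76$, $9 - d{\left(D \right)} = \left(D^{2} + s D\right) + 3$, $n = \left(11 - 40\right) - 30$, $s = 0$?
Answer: $14616$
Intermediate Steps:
$n = -59$ ($n = -29 - 30 = -59$)
$t{\left(T,Z \right)} = -8$
$d{\left(D \right)} = 6 - D^{2}$ ($d{\left(D \right)} = 9 - \left(\left(D^{2} + 0 D\right) + 3\right) = 9 - \left(\left(D^{2} + 0\right) + 3\right) = 9 - \left(D^{2} + 3\right) = 9 - \left(3 + D^{2}\right) = 6 - D^{2}$)
$g = -84$ ($g = -8 - 76 = -84$)
$g \left(d{\left(11 \right)} + n\right) = - 84 \left(\left(6 - 11^{2}\right) - 59\right) = - 84 \left(\left(6 - 121\right) - 59\right) = - 84 \left(-115 - 59\right) = \left(-84\right) \left(-174\right) = 14616$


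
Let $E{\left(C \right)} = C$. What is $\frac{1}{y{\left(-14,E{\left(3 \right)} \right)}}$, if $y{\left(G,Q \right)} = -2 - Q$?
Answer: $- \frac{1}{5} \approx -0.2$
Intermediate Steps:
$\frac{1}{y{\left(-14,E{\left(3 \right)} \right)}} = \frac{1}{-2 - 3} = \frac{1}{-5} = - \frac{1}{5}$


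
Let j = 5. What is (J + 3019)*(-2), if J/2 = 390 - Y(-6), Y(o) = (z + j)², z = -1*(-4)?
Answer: -7274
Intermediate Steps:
z = 4
Y(o) = 81 (Y(o) = (4 + 5)² = 9² = 81)
J = 618 (J = 2*(390 - 1*81) = 2*(390 - 81) = 2*309 = 618)
(J + 3019)*(-2) = (618 + 3019)*(-2) = 3637*(-2) = -7274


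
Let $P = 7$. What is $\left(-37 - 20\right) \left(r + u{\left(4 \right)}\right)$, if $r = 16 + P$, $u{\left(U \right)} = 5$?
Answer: $-1596$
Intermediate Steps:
$r = 23$ ($r = 16 + 7 = 23$)
$\left(-37 - 20\right) \left(r + u{\left(4 \right)}\right) = \left(-37 - 20\right) \left(23 + 5\right) = \left(-37 - 20\right) 28 = \left(-57\right) 28 = -1596$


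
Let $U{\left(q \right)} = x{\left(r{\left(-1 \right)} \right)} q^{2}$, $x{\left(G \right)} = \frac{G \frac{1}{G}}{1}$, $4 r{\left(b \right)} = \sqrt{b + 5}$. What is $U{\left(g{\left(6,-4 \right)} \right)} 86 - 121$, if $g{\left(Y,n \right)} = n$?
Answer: $1255$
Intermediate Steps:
$r{\left(b \right)} = \frac{\sqrt{5 + b}}{4}$ ($r{\left(b \right)} = \frac{\sqrt{b + 5}}{4} = \frac{\sqrt{5 + b}}{4}$)
$x{\left(G \right)} = 1$ ($x{\left(G \right)} = 1 \cdot 1 = 1$)
$U{\left(q \right)} = q^{2}$ ($U{\left(q \right)} = 1 q^{2} = q^{2}$)
$U{\left(g{\left(6,-4 \right)} \right)} 86 - 121 = \left(-4\right)^{2} \cdot 86 - 121 = 16 \cdot 86 - 121 = 1376 - 121 = 1255$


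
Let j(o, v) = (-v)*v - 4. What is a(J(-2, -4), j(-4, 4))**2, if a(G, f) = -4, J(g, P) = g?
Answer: 16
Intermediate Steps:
j(o, v) = -4 - v**2 (j(o, v) = -v**2 - 4 = -4 - v**2)
a(J(-2, -4), j(-4, 4))**2 = (-4)**2 = 16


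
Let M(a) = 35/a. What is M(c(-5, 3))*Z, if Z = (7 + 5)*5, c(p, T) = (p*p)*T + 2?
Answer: 300/11 ≈ 27.273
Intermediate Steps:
c(p, T) = 2 + T*p² (c(p, T) = p²*T + 2 = T*p² + 2 = 2 + T*p²)
Z = 60 (Z = 12*5 = 60)
M(c(-5, 3))*Z = (35/(2 + 3*(-5)²))*60 = (35/(2 + 3*25))*60 = (35/(2 + 75))*60 = (35/77)*60 = (35*(1/77))*60 = (5/11)*60 = 300/11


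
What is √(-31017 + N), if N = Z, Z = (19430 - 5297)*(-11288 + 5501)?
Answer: 8*I*√1278417 ≈ 9045.4*I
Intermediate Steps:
Z = -81787671 (Z = 14133*(-5787) = -81787671)
N = -81787671
√(-31017 + N) = √(-31017 - 81787671) = √(-81818688) = 8*I*√1278417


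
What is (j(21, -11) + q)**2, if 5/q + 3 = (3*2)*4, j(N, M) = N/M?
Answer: 148996/53361 ≈ 2.7922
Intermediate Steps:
q = 5/21 (q = 5/(-3 + (3*2)*4) = 5/(-3 + 6*4) = 5/(-3 + 24) = 5/21 ≈ 0.23810)
(j(21, -11) + q)**2 = (21/(-11) + 5/21)**2 = (21*(-1/11) + 5/21)**2 = (-21/11 + 5/21)**2 = (-386/231)**2 = 148996/53361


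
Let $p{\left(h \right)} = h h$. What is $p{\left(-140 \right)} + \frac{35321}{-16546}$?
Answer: $\frac{324266279}{16546} \approx 19598.0$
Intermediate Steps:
$p{\left(h \right)} = h^{2}$
$p{\left(-140 \right)} + \frac{35321}{-16546} = \left(-140\right)^{2} + \frac{35321}{-16546} = 19600 + 35321 \left(- \frac{1}{16546}\right) = 19600 - \frac{35321}{16546} = \frac{324266279}{16546}$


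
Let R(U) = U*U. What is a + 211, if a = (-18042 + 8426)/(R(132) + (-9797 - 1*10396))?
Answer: 593875/2769 ≈ 214.47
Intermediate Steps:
R(U) = U²
a = 9616/2769 (a = (-18042 + 8426)/(132² + (-9797 - 1*10396)) = -9616/(17424 + (-9797 - 10396)) = -9616/(17424 - 20193) = -9616/(-2769) = -9616*(-1/2769) = 9616/2769 ≈ 3.4727)
a + 211 = 9616/2769 + 211 = 593875/2769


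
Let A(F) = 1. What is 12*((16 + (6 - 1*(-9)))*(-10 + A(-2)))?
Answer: -3348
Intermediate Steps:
12*((16 + (6 - 1*(-9)))*(-10 + A(-2))) = 12*((16 + (6 - 1*(-9)))*(-10 + 1)) = 12*((16 + (6 + 9))*(-9)) = 12*((16 + 15)*(-9)) = 12*(31*(-9)) = 12*(-279) = -3348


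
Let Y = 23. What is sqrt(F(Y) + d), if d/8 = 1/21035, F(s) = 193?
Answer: sqrt(85397114705)/21035 ≈ 13.892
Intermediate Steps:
d = 8/21035 ≈ 0.00038032
sqrt(F(Y) + d) = sqrt(193 + 8/21035) = sqrt(4059763/21035) = sqrt(85397114705)/21035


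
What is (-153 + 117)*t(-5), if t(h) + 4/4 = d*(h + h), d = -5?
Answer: -1764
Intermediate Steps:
t(h) = -1 - 10*h (t(h) = -1 - 5*(h + h) = -1 - 10*h)
(-153 + 117)*t(-5) = (-153 + 117)*(-1 - 10*(-5)) = -36*(-1 + 50) = -36*49 = -1764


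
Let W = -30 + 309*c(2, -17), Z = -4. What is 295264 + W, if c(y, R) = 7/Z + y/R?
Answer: 20036669/68 ≈ 2.9466e+5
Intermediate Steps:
c(y, R) = -7/4 + y/R (c(y, R) = 7/(-4) + y/R = 7*(-¼) + y/R = -7/4 + y/R)
W = -41283/68 (W = -30 + 309*(-7/4 + 2/(-17)) = -30 + 309*(-7/4 + 2*(-1/17)) = -30 + 309*(-7/4 - 2/17) = -30 + 309*(-127/68) = -30 - 39243/68 = -41283/68 ≈ -607.10)
295264 + W = 295264 - 41283/68 = 20036669/68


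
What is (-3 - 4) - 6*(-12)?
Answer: 65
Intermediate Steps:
(-3 - 4) - 6*(-12) = -7 + 72 = 65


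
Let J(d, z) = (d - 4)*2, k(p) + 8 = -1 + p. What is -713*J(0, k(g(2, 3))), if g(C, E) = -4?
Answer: 5704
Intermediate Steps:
k(p) = -9 + p (k(p) = -8 + (-1 + p) = -9 + p)
J(d, z) = -8 + 2*d (J(d, z) = (-4 + d)*2 = -8 + 2*d)
-713*J(0, k(g(2, 3))) = -713*(-8 + 2*0) = -713*(-8 + 0) = -713*(-8) = 5704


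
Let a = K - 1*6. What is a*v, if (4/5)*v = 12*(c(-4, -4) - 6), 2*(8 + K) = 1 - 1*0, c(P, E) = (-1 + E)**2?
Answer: -7695/2 ≈ -3847.5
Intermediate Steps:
K = -15/2 (K = -8 + (1 - 1*0)/2 = -8 + (1 + 0)/2 = -8 + (1/2)*1 = -8 + 1/2 = -15/2 ≈ -7.5000)
v = 285 (v = 5*(12*((-1 - 4)**2 - 6))/4 = 5*(12*((-5)**2 - 6))/4 = 5*(12*(25 - 6))/4 = 5*(12*19)/4 = (5/4)*228 = 285)
a = -27/2 (a = -15/2 - 1*6 = -15/2 - 6 = -27/2 ≈ -13.500)
a*v = -27/2*285 = -7695/2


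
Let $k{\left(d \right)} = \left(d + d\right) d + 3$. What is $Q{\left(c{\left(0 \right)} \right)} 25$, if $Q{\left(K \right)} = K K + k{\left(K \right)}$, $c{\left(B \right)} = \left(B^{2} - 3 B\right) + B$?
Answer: $75$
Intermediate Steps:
$k{\left(d \right)} = 3 + 2 d^{2}$ ($k{\left(d \right)} = 2 d d + 3 = 2 d^{2} + 3 = 3 + 2 d^{2}$)
$c{\left(B \right)} = B^{2} - 2 B$
$Q{\left(K \right)} = 3 + 3 K^{2}$ ($Q{\left(K \right)} = K K + \left(3 + 2 K^{2}\right) = K^{2} + \left(3 + 2 K^{2}\right) = 3 + 3 K^{2}$)
$Q{\left(c{\left(0 \right)} \right)} 25 = \left(3 + 3 \left(0 \left(-2 + 0\right)\right)^{2}\right) 25 = \left(3 + 3 \left(0 \left(-2\right)\right)^{2}\right) 25 = \left(3 + 3 \cdot 0^{2}\right) 25 = \left(3 + 3 \cdot 0\right) 25 = \left(3 + 0\right) 25 = 3 \cdot 25 = 75$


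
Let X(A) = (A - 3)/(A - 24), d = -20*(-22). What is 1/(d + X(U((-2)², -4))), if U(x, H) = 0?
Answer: 8/3521 ≈ 0.0022721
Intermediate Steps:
d = 440
X(A) = (-3 + A)/(-24 + A)
1/(d + X(U((-2)², -4))) = 1/(440 + (-3 + 0)/(-24 + 0)) = 1/(440 - 3/(-24)) = 1/(440 - 1/24*(-3)) = 1/(440 + ⅛) = 1/(3521/8) = 8/3521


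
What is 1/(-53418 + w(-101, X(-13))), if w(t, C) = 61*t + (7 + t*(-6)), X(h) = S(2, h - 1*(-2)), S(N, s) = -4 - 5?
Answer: -1/58966 ≈ -1.6959e-5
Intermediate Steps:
S(N, s) = -9
X(h) = -9
w(t, C) = 7 + 55*t (w(t, C) = 61*t + (7 - 6*t) = 7 + 55*t)
1/(-53418 + w(-101, X(-13))) = 1/(-53418 + (7 + 55*(-101))) = 1/(-53418 + (7 - 5555)) = 1/(-53418 - 5548) = 1/(-58966) = -1/58966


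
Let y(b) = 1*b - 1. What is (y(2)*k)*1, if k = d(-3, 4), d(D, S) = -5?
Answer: -5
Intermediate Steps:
y(b) = -1 + b (y(b) = b - 1 = -1 + b)
k = -5
(y(2)*k)*1 = ((-1 + 2)*(-5))*1 = (1*(-5))*1 = -5*1 = -5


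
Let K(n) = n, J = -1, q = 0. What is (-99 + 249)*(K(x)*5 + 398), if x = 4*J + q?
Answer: 56700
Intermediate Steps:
x = -4 (x = 4*(-1) + 0 = -4 + 0 = -4)
(-99 + 249)*(K(x)*5 + 398) = (-99 + 249)*(-4*5 + 398) = 150*(-20 + 398) = 150*378 = 56700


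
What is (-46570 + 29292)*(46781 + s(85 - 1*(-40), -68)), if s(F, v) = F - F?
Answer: -808282118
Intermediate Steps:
s(F, v) = 0
(-46570 + 29292)*(46781 + s(85 - 1*(-40), -68)) = (-46570 + 29292)*(46781 + 0) = -17278*46781 = -808282118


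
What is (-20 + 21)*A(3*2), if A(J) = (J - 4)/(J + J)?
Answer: 1/6 ≈ 0.16667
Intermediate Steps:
A(J) = (-4 + J)/(2*J) (A(J) = (-4 + J)/((2*J)) = (-4 + J)*(1/(2*J)) = (-4 + J)/(2*J))
(-20 + 21)*A(3*2) = (-20 + 21)*((-4 + 3*2)/(2*((3*2)))) = 1*((1/2)*(-4 + 6)/6) = 1*((1/2)*(1/6)*2) = 1*(1/6) = 1/6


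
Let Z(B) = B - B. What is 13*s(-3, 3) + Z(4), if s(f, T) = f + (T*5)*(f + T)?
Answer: -39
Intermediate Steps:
s(f, T) = f + 5*T*(T + f) (s(f, T) = f + (5*T)*(T + f) = f + 5*T*(T + f))
Z(B) = 0
13*s(-3, 3) + Z(4) = 13*(-3 + 5*3² + 5*3*(-3)) + 0 = 13*(-3 + 5*9 - 45) + 0 = 13*(-3 + 45 - 45) + 0 = 13*(-3) + 0 = -39 + 0 = -39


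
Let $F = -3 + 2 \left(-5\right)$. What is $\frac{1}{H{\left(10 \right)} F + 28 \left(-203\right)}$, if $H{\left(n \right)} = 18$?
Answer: $- \frac{1}{5918} \approx -0.00016898$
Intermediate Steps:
$F = -13$ ($F = -3 - 10 = -13$)
$\frac{1}{H{\left(10 \right)} F + 28 \left(-203\right)} = \frac{1}{18 \left(-13\right) + 28 \left(-203\right)} = \frac{1}{-234 - 5684} = \frac{1}{-5918} = - \frac{1}{5918}$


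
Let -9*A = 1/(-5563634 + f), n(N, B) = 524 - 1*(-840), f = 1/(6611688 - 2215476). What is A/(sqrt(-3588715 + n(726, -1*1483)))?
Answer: -488468*I*sqrt(3587351)/87742711585666505857 ≈ -1.0544e-11*I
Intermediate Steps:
f = 1/4396212 ≈ 2.2747e-7
n(N, B) = 1364 (n(N, B) = 524 + 840 = 1364)
A = 488468/24458914554407 (A = -1/(9*(-5563634 + 1/4396212)) = -1/(9*(-24458914554407/4396212)) = -1/9*(-4396212/24458914554407) = 488468/24458914554407 ≈ 1.9971e-8)
A/(sqrt(-3588715 + n(726, -1*1483))) = 488468/(24458914554407*(sqrt(-3588715 + 1364))) = 488468/(24458914554407*(sqrt(-3587351))) = 488468/(24458914554407*((I*sqrt(3587351)))) = 488468*(-I*sqrt(3587351)/3587351)/24458914554407 = -488468*I*sqrt(3587351)/87742711585666505857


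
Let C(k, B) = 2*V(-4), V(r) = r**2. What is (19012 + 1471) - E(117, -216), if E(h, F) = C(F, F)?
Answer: 20451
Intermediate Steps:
C(k, B) = 32 (C(k, B) = 2*(-4)**2 = 2*16 = 32)
E(h, F) = 32
(19012 + 1471) - E(117, -216) = (19012 + 1471) - 1*32 = 20483 - 32 = 20451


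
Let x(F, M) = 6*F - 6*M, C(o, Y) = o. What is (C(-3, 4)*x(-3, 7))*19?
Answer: 3420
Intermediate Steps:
x(F, M) = -6*M + 6*F
(C(-3, 4)*x(-3, 7))*19 = -3*(-6*7 + 6*(-3))*19 = -3*(-42 - 18)*19 = -3*(-60)*19 = 180*19 = 3420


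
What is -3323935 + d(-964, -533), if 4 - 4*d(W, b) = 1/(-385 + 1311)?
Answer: -12311851537/3704 ≈ -3.3239e+6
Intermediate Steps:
d(W, b) = 3703/3704 (d(W, b) = 1 - 1/(4*(-385 + 1311)) = 1 - 1/4/926 = 1 - 1/4*1/926 = 1 - 1/3704 = 3703/3704)
-3323935 + d(-964, -533) = -3323935 + 3703/3704 = -12311851537/3704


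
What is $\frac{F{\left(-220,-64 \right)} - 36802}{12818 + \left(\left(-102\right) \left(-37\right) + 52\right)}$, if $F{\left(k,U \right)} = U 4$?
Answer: $- \frac{18529}{8322} \approx -2.2265$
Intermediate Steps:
$F{\left(k,U \right)} = 4 U$
$\frac{F{\left(-220,-64 \right)} - 36802}{12818 + \left(\left(-102\right) \left(-37\right) + 52\right)} = \frac{4 \left(-64\right) - 36802}{12818 + \left(\left(-102\right) \left(-37\right) + 52\right)} = \frac{-256 - 36802}{12818 + \left(3774 + 52\right)} = - \frac{37058}{12818 + 3826} = - \frac{37058}{16644} = \left(-37058\right) \frac{1}{16644} = - \frac{18529}{8322}$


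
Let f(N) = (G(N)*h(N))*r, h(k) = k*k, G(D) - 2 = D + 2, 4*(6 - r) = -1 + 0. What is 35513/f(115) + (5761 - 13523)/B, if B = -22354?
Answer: 9075484387/25867769375 ≈ 0.35084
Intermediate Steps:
r = 25/4 (r = 6 - (-1 + 0)/4 = 6 - 1/4*(-1) = 6 + 1/4 = 25/4 ≈ 6.2500)
G(D) = 4 + D (G(D) = 2 + (D + 2) = 2 + (2 + D) = 4 + D)
h(k) = k**2
f(N) = 25*N**2*(4 + N)/4 (f(N) = ((4 + N)*N**2)*(25/4) = (N**2*(4 + N))*(25/4) = 25*N**2*(4 + N)/4)
35513/f(115) + (5761 - 13523)/B = 35513/(((25/4)*115**2*(4 + 115))) + (5761 - 13523)/(-22354) = 35513/(((25/4)*13225*119)) - 7762*(-1/22354) = 35513/(39344375/4) + 3881/11177 = 35513*(4/39344375) + 3881/11177 = 8356/2314375 + 3881/11177 = 9075484387/25867769375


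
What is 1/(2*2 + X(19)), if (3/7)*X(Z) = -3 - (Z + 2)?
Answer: -1/52 ≈ -0.019231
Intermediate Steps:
X(Z) = -35/3 - 7*Z/3 (X(Z) = 7*(-3 - (Z + 2))/3 = 7*(-3 - (2 + Z))/3 = 7*(-3 + (-2 - Z))/3 = 7*(-5 - Z)/3 = -35/3 - 7*Z/3)
1/(2*2 + X(19)) = 1/(2*2 + (-35/3 - 7/3*19)) = 1/(4 + (-35/3 - 133/3)) = 1/(4 - 56) = 1/(-52) = -1/52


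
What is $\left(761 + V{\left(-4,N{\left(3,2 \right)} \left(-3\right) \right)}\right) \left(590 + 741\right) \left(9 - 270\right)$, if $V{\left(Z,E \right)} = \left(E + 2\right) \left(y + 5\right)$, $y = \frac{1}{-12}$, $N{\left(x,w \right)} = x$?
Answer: $- \frac{1009634043}{4} \approx -2.5241 \cdot 10^{8}$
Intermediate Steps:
$y = - \frac{1}{12} \approx -0.083333$
$V{\left(Z,E \right)} = \frac{59}{6} + \frac{59 E}{12}$ ($V{\left(Z,E \right)} = \left(E + 2\right) \left(- \frac{1}{12} + 5\right) = \left(2 + E\right) \frac{59}{12} = \frac{59}{6} + \frac{59 E}{12}$)
$\left(761 + V{\left(-4,N{\left(3,2 \right)} \left(-3\right) \right)}\right) \left(590 + 741\right) \left(9 - 270\right) = \left(761 + \left(\frac{59}{6} + \frac{59 \cdot 3 \left(-3\right)}{12}\right)\right) \left(590 + 741\right) \left(9 - 270\right) = \left(761 + \left(\frac{59}{6} + \frac{59}{12} \left(-9\right)\right)\right) 1331 \left(-261\right) = \left(761 + \left(\frac{59}{6} - \frac{177}{4}\right)\right) 1331 \left(-261\right) = \left(761 - \frac{413}{12}\right) 1331 \left(-261\right) = \frac{8719}{12} \cdot 1331 \left(-261\right) = \frac{11604989}{12} \left(-261\right) = - \frac{1009634043}{4}$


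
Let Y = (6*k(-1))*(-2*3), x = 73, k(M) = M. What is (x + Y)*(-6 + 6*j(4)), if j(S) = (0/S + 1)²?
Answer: 0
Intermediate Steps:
j(S) = 1 (j(S) = (0 + 1)² = 1² = 1)
Y = 36 (Y = (6*(-1))*(-2*3) = -6*(-6) = 36)
(x + Y)*(-6 + 6*j(4)) = (73 + 36)*(-6 + 6*1) = 109*(-6 + 6) = 109*0 = 0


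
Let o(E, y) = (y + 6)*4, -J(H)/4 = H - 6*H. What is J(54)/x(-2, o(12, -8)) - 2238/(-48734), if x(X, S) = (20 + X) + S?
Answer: 2632755/24367 ≈ 108.05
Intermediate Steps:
J(H) = 20*H (J(H) = -4*(H - 6*H) = -(-20)*H = 20*H)
o(E, y) = 24 + 4*y (o(E, y) = (6 + y)*4 = 24 + 4*y)
x(X, S) = 20 + S + X
J(54)/x(-2, o(12, -8)) - 2238/(-48734) = (20*54)/(20 + (24 + 4*(-8)) - 2) - 2238/(-48734) = 1080/(20 + (24 - 32) - 2) - 2238*(-1/48734) = 1080/(20 - 8 - 2) + 1119/24367 = 1080/10 + 1119/24367 = 1080*(1/10) + 1119/24367 = 108 + 1119/24367 = 2632755/24367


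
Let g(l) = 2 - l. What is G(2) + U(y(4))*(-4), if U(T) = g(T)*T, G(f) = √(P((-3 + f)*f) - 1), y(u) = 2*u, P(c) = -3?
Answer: 192 + 2*I ≈ 192.0 + 2.0*I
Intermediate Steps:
G(f) = 2*I (G(f) = √(-3 - 1) = √(-4) = 2*I)
U(T) = T*(2 - T) (U(T) = (2 - T)*T = T*(2 - T))
G(2) + U(y(4))*(-4) = 2*I + ((2*4)*(2 - 2*4))*(-4) = 2*I + (8*(2 - 1*8))*(-4) = 2*I + (8*(2 - 8))*(-4) = 2*I + (8*(-6))*(-4) = 2*I - 48*(-4) = 2*I + 192 = 192 + 2*I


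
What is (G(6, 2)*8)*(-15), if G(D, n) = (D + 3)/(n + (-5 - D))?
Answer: 120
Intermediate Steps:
G(D, n) = (3 + D)/(-5 + n - D)
(G(6, 2)*8)*(-15) = (((3 + 6)/(-5 + 2 - 1*6))*8)*(-15) = ((9/(-5 + 2 - 6))*8)*(-15) = ((9/(-9))*8)*(-15) = (-⅑*9*8)*(-15) = -1*8*(-15) = -8*(-15) = 120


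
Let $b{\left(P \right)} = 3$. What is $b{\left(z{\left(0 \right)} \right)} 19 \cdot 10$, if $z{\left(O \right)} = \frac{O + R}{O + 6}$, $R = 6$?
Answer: $570$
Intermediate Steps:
$z{\left(O \right)} = 1$ ($z{\left(O \right)} = \frac{O + 6}{O + 6} = \frac{6 + O}{6 + O} = 1$)
$b{\left(z{\left(0 \right)} \right)} 19 \cdot 10 = 3 \cdot 19 \cdot 10 = 57 \cdot 10 = 570$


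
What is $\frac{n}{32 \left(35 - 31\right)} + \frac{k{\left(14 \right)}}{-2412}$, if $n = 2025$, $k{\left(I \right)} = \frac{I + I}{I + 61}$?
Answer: $\frac{91579729}{5788800} \approx 15.82$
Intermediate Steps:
$k{\left(I \right)} = \frac{2 I}{61 + I}$
$\frac{n}{32 \left(35 - 31\right)} + \frac{k{\left(14 \right)}}{-2412} = \frac{2025}{32 \left(35 - 31\right)} + \frac{2 \cdot 14 \frac{1}{61 + 14}}{-2412} = \frac{2025}{32 \cdot 4} + 2 \cdot 14 \cdot \frac{1}{75} \left(- \frac{1}{2412}\right) = \frac{2025}{128} + 2 \cdot 14 \cdot \frac{1}{75} \left(- \frac{1}{2412}\right) = 2025 \cdot \frac{1}{128} + \frac{28}{75} \left(- \frac{1}{2412}\right) = \frac{2025}{128} - \frac{7}{45225} = \frac{91579729}{5788800}$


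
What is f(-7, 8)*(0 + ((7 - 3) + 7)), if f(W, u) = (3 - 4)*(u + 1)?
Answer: -99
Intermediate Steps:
f(W, u) = -1 - u (f(W, u) = -(1 + u) = -1 - u)
f(-7, 8)*(0 + ((7 - 3) + 7)) = (-1 - 1*8)*(0 + ((7 - 3) + 7)) = (-1 - 8)*(0 + (4 + 7)) = -9*(0 + 11) = -9*11 = -99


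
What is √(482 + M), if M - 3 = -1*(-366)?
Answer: √851 ≈ 29.172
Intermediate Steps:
M = 369 (M = 3 - 1*(-366) = 3 + 366 = 369)
√(482 + M) = √(482 + 369) = √851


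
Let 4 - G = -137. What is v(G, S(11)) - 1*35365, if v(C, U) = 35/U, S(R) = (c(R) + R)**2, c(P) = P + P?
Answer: -38512450/1089 ≈ -35365.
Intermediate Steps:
c(P) = 2*P
G = 141 (G = 4 - 1*(-137) = 4 + 137 = 141)
S(R) = 9*R**2 (S(R) = (2*R + R)**2 = (3*R)**2 = 9*R**2)
v(G, S(11)) - 1*35365 = 35/((9*11**2)) - 1*35365 = 35/((9*121)) - 35365 = 35/1089 - 35365 = -38512450/1089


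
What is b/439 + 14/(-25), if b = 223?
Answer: -571/10975 ≈ -0.052027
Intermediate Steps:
b/439 + 14/(-25) = 223/439 + 14/(-25) = 223*(1/439) + 14*(-1/25) = 223/439 - 14/25 = -571/10975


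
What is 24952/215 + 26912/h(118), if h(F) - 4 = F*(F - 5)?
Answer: 169297928/1433835 ≈ 118.07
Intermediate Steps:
h(F) = 4 + F*(-5 + F) (h(F) = 4 + F*(F - 5) = 4 + F*(-5 + F))
24952/215 + 26912/h(118) = 24952/215 + 26912/(4 + 118² - 5*118) = 24952*(1/215) + 26912/(4 + 13924 - 590) = 24952/215 + 26912/13338 = 24952/215 + 26912*(1/13338) = 24952/215 + 13456/6669 = 169297928/1433835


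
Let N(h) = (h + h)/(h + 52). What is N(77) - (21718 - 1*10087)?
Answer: -1500245/129 ≈ -11630.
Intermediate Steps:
N(h) = 2*h/(52 + h) (N(h) = (2*h)/(52 + h) = 2*h/(52 + h))
N(77) - (21718 - 1*10087) = 2*77/(52 + 77) - (21718 - 1*10087) = 2*77/129 - (21718 - 10087) = 2*77*(1/129) - 1*11631 = 154/129 - 11631 = -1500245/129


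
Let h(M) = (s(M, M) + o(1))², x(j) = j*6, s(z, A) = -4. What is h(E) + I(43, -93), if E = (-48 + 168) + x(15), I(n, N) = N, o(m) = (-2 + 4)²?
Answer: -93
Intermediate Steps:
x(j) = 6*j
o(m) = 4 (o(m) = 2² = 4)
E = 210 (E = (-48 + 168) + 6*15 = 120 + 90 = 210)
h(M) = 0 (h(M) = (-4 + 4)² = 0² = 0)
h(E) + I(43, -93) = 0 - 93 = -93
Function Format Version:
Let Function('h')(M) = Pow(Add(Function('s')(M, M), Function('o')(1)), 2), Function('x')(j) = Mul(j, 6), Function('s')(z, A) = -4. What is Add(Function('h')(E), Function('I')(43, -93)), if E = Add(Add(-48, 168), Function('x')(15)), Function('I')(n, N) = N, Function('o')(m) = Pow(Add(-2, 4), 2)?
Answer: -93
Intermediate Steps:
Function('x')(j) = Mul(6, j)
Function('o')(m) = 4 (Function('o')(m) = Pow(2, 2) = 4)
E = 210 (E = Add(Add(-48, 168), Mul(6, 15)) = Add(120, 90) = 210)
Function('h')(M) = 0 (Function('h')(M) = Pow(Add(-4, 4), 2) = Pow(0, 2) = 0)
Add(Function('h')(E), Function('I')(43, -93)) = Add(0, -93) = -93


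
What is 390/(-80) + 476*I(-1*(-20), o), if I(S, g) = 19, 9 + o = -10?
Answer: 72313/8 ≈ 9039.1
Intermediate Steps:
o = -19 (o = -9 - 10 = -19)
390/(-80) + 476*I(-1*(-20), o) = 390/(-80) + 476*19 = 390*(-1/80) + 9044 = -39/8 + 9044 = 72313/8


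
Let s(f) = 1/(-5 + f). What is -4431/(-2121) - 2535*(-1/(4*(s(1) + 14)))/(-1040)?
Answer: 181741/88880 ≈ 2.0448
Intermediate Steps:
-4431/(-2121) - 2535*(-1/(4*(s(1) + 14)))/(-1040) = -4431/(-2121) - 2535*(-1/(4*(1/(-5 + 1) + 14)))/(-1040) = -4431*(-1/2121) - 2535*(-1/(4*(1/(-4) + 14)))*(-1/1040) = 211/101 - 2535*(-1/(4*(-¼ + 14)))*(-1/1040) = 211/101 - 2535/((-4*55/4))*(-1/1040) = 211/101 - 2535/(-55)*(-1/1040) = 211/101 - 2535*(-1/55)*(-1/1040) = 211/101 + (507/11)*(-1/1040) = 211/101 - 39/880 = 181741/88880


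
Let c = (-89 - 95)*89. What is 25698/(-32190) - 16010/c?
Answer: 7877621/43928620 ≈ 0.17933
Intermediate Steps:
c = -16376 (c = -184*89 = -16376)
25698/(-32190) - 16010/c = 25698/(-32190) - 16010/(-16376) = 25698*(-1/32190) - 16010*(-1/16376) = -4283/5365 + 8005/8188 = 7877621/43928620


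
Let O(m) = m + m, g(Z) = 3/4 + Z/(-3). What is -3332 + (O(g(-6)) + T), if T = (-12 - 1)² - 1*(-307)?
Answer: -5701/2 ≈ -2850.5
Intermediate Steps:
g(Z) = ¾ - Z/3 (g(Z) = 3*(¼) + Z*(-⅓) = ¾ - Z/3)
O(m) = 2*m
T = 476 (T = (-13)² + 307 = 169 + 307 = 476)
-3332 + (O(g(-6)) + T) = -3332 + (2*(¾ - ⅓*(-6)) + 476) = -3332 + (2*(¾ + 2) + 476) = -3332 + (2*(11/4) + 476) = -3332 + (11/2 + 476) = -3332 + 963/2 = -5701/2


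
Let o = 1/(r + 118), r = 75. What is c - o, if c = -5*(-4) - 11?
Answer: 1736/193 ≈ 8.9948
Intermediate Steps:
c = 9 (c = 20 - 11 = 9)
o = 1/193 (o = 1/(75 + 118) = 1/193 ≈ 0.0051813)
c - o = 9 - 1*1/193 = 9 - 1/193 = 1736/193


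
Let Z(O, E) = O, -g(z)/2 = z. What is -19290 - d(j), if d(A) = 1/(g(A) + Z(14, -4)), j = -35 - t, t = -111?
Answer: -2662019/138 ≈ -19290.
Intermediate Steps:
g(z) = -2*z
j = 76 (j = -35 - 1*(-111) = -35 + 111 = 76)
d(A) = 1/(14 - 2*A) (d(A) = 1/(-2*A + 14) = 1/(14 - 2*A))
-19290 - d(j) = -19290 - (-1)/(-14 + 2*76) = -19290 - (-1)/(-14 + 152) = -19290 - (-1)/138 = -19290 - 1*(-1/138) = -19290 + 1/138 = -2662019/138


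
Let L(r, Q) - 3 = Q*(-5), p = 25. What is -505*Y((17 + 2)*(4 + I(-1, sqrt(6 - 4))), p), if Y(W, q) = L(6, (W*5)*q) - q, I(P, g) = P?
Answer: 18001735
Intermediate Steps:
L(r, Q) = 3 - 5*Q (L(r, Q) = 3 + Q*(-5) = 3 - 5*Q)
Y(W, q) = 3 - q - 25*W*q (Y(W, q) = (3 - 5*W*5*q) - q = (3 - 5*5*W*q) - q = (3 - 25*W*q) - q = 3 - q - 25*W*q)
-505*Y((17 + 2)*(4 + I(-1, sqrt(6 - 4))), p) = -505*(3 - 1*25 - 25*(17 + 2)*(4 - 1)*25) = -505*(3 - 25 - 25*19*3*25) = -505*(3 - 25 - 25*57*25) = -505*(3 - 25 - 35625) = -505*(-35647) = 18001735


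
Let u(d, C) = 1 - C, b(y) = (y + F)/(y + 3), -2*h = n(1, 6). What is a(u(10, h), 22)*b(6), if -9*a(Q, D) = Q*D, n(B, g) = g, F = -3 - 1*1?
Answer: -176/81 ≈ -2.1728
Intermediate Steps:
F = -4 (F = -3 - 1 = -4)
h = -3 (h = -1/2*6 = -3)
b(y) = (-4 + y)/(3 + y) (b(y) = (y - 4)/(y + 3) = (-4 + y)/(3 + y))
a(Q, D) = -D*Q/9 (a(Q, D) = -Q*D/9 = -D*Q/9)
a(u(10, h), 22)*b(6) = (-1/9*22*(1 - 1*(-3)))*((-4 + 6)/(3 + 6)) = (-1/9*22*(1 + 3))*(2/9) = (-1/9*22*4)*((1/9)*2) = -88/9*2/9 = -176/81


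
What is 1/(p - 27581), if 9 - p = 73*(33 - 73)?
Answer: -1/24652 ≈ -4.0565e-5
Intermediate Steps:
p = 2929 (p = 9 - 73*(33 - 73) = 9 - 73*(-40) = 9 - 1*(-2920) = 9 + 2920 = 2929)
1/(p - 27581) = 1/(2929 - 27581) = 1/(-24652) = -1/24652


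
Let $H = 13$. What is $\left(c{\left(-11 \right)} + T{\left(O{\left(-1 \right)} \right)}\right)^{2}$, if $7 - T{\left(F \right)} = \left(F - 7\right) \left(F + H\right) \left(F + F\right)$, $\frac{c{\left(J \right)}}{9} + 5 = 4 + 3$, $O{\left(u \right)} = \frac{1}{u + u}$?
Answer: $\frac{75625}{16} \approx 4726.6$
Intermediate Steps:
$O{\left(u \right)} = \frac{1}{2 u}$
$c{\left(J \right)} = 18$ ($c{\left(J \right)} = -45 + 9 \left(4 + 3\right) = -45 + 9 \cdot 7 = -45 + 63 = 18$)
$T{\left(F \right)} = 7 - 2 F \left(-7 + F\right) \left(13 + F\right)$ ($T{\left(F \right)} = 7 - \left(F - 7\right) \left(F + 13\right) \left(F + F\right) = 7 - \left(-7 + F\right) \left(13 + F\right) 2 F = 7 - 2 F \left(-7 + F\right) \left(13 + F\right)$)
$\left(c{\left(-11 \right)} + T{\left(O{\left(-1 \right)} \right)}\right)^{2} = \left(18 + \left(7 - 12 \left(\frac{1}{2 \left(-1\right)}\right)^{2} - 2 \left(\frac{1}{2 \left(-1\right)}\right)^{3} + 182 \frac{1}{2 \left(-1\right)}\right)\right)^{2} = \left(18 + \left(7 - 12 \left(\frac{1}{2} \left(-1\right)\right)^{2} - 2 \left(\frac{1}{2} \left(-1\right)\right)^{3} + 182 \cdot \frac{1}{2} \left(-1\right)\right)\right)^{2} = \left(18 + \left(7 - 12 \left(- \frac{1}{2}\right)^{2} - 2 \left(- \frac{1}{2}\right)^{3} + 182 \left(- \frac{1}{2}\right)\right)\right)^{2} = \left(18 - \frac{347}{4}\right)^{2} = \left(- \frac{275}{4}\right)^{2} = \frac{75625}{16}$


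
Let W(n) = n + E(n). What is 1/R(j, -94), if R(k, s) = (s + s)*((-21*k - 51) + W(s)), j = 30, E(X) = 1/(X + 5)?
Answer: 89/12967488 ≈ 6.8633e-6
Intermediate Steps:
E(X) = 1/(5 + X)
W(n) = n + 1/(5 + n)
R(k, s) = 2*s*(-51 - 21*k + (1 + s*(5 + s))/(5 + s)) (R(k, s) = (s + s)*((-21*k - 51) + (1 + s*(5 + s))/(5 + s)) = (2*s)*((-51 - 21*k) + (1 + s*(5 + s))/(5 + s)) = (2*s)*(-51 - 21*k + (1 + s*(5 + s))/(5 + s)) = 2*s*(-51 - 21*k + (1 + s*(5 + s))/(5 + s)))
1/R(j, -94) = 1/(-2*(-94)*(-1 + (5 - 94)*(51 - 1*(-94) + 21*30))/(5 - 94)) = 1/(-2*(-94)*(-1 - 89*(51 + 94 + 630))/(-89)) = 1/(-2*(-94)*(-1/89)*(-1 - 89*775)) = 1/(-2*(-94)*(-1/89)*(-1 - 68975)) = 1/(-2*(-94)*(-1/89)*(-68976)) = 1/(12967488/89) = 89/12967488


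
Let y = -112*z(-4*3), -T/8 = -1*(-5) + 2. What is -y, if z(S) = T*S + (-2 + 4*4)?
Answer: 76832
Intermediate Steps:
T = -56 (T = -8*(-1*(-5) + 2) = -8*(5 + 2) = -8*7 = -56)
z(S) = 14 - 56*S (z(S) = -56*S + (-2 + 4*4) = -56*S + (-2 + 16) = -56*S + 14 = 14 - 56*S)
y = -76832 (y = -112*(14 - (-224)*3) = -112*(14 - 56*(-12)) = -112*(14 + 672) = -112*686 = -76832)
-y = -1*(-76832) = 76832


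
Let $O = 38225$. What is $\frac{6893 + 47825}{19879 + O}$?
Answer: $\frac{27359}{29052} \approx 0.94172$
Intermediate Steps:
$\frac{6893 + 47825}{19879 + O} = \frac{6893 + 47825}{19879 + 38225} = \frac{54718}{58104} = 54718 \cdot \frac{1}{58104} = \frac{27359}{29052}$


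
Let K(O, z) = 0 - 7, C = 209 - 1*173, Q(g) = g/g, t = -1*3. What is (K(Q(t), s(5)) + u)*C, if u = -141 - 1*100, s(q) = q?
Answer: -8928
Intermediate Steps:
t = -3
u = -241 (u = -141 - 100 = -241)
Q(g) = 1
C = 36 (C = 209 - 173 = 36)
K(O, z) = -7
(K(Q(t), s(5)) + u)*C = (-7 - 241)*36 = -248*36 = -8928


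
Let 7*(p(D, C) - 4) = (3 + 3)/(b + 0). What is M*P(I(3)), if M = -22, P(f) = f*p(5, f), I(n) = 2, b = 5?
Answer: -6424/35 ≈ -183.54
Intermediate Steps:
p(D, C) = 146/35 (p(D, C) = 4 + ((3 + 3)/(5 + 0))/7 = 4 + (6/5)/7 = 4 + (6*(1/5))/7 = 4 + (1/7)*(6/5) = 4 + 6/35 = 146/35)
P(f) = 146*f/35 (P(f) = f*(146/35) = 146*f/35)
M*P(I(3)) = -3212*2/35 = -22*292/35 = -6424/35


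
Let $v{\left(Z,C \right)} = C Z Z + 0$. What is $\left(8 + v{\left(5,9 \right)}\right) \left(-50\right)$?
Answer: $-11650$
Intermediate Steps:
$v{\left(Z,C \right)} = C Z^{2}$ ($v{\left(Z,C \right)} = C Z^{2} + 0 = C Z^{2}$)
$\left(8 + v{\left(5,9 \right)}\right) \left(-50\right) = \left(8 + 9 \cdot 5^{2}\right) \left(-50\right) = \left(8 + 9 \cdot 25\right) \left(-50\right) = \left(8 + 225\right) \left(-50\right) = 233 \left(-50\right) = -11650$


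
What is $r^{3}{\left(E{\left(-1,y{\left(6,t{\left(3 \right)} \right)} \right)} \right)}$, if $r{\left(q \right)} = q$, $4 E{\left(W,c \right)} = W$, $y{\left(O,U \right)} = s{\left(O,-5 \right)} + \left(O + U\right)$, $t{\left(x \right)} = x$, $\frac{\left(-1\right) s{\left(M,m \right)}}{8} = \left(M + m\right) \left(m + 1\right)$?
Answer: $- \frac{1}{64} \approx -0.015625$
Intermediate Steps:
$s{\left(M,m \right)} = - 8 \left(1 + m\right) \left(M + m\right)$ ($s{\left(M,m \right)} = - 8 \left(M + m\right) \left(m + 1\right) = - 8 \left(M + m\right) \left(1 + m\right) = - 8 \left(1 + m\right) \left(M + m\right)$)
$y{\left(O,U \right)} = -160 + U + 33 O$ ($y{\left(O,U \right)} = \left(- 8 O - -40 - 8 \left(-5\right)^{2} - 8 O \left(-5\right)\right) + \left(O + U\right) = \left(- 8 O + 40 - 200 + 40 O\right) + \left(O + U\right) = \left(-160 + 32 O\right) + \left(O + U\right) = -160 + U + 33 O$)
$E{\left(W,c \right)} = \frac{W}{4}$
$r^{3}{\left(E{\left(-1,y{\left(6,t{\left(3 \right)} \right)} \right)} \right)} = \left(\frac{1}{4} \left(-1\right)\right)^{3} = \left(- \frac{1}{4}\right)^{3} = - \frac{1}{64}$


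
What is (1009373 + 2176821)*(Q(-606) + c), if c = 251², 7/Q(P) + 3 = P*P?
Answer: 73715931713610560/367233 ≈ 2.0073e+11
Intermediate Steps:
Q(P) = 7/(-3 + P²) (Q(P) = 7/(-3 + P*P) = 7/(-3 + P²))
c = 63001
(1009373 + 2176821)*(Q(-606) + c) = (1009373 + 2176821)*(7/(-3 + (-606)²) + 63001) = 3186194*(7/(-3 + 367236) + 63001) = 3186194*(7/367233 + 63001) = 3186194*(23136046240/367233) = 73715931713610560/367233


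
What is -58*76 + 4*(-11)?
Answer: -4452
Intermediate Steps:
-58*76 + 4*(-11) = -4408 - 44 = -4452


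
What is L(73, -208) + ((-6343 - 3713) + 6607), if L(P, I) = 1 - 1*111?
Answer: -3559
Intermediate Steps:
L(P, I) = -110 (L(P, I) = 1 - 111 = -110)
L(73, -208) + ((-6343 - 3713) + 6607) = -110 + ((-6343 - 3713) + 6607) = -110 + (-10056 + 6607) = -110 - 3449 = -3559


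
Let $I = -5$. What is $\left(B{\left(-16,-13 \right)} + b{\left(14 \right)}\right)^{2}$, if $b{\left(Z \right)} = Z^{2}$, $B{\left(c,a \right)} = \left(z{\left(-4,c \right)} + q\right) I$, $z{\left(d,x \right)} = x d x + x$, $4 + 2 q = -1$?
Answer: $\frac{117007489}{4} \approx 2.9252 \cdot 10^{7}$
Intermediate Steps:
$q = - \frac{5}{2}$ ($q = -2 + \frac{1}{2} \left(-1\right) = -2 - \frac{1}{2} = - \frac{5}{2} \approx -2.5$)
$z{\left(d,x \right)} = x + d x^{2}$ ($z{\left(d,x \right)} = d x x + x = d x^{2} + x = x + d x^{2}$)
$B{\left(c,a \right)} = \frac{25}{2} - 5 c \left(1 - 4 c\right)$ ($B{\left(c,a \right)} = \left(c \left(1 - 4 c\right) - \frac{5}{2}\right) \left(-5\right) = \left(- \frac{5}{2} + c \left(1 - 4 c\right)\right) \left(-5\right) = \frac{25}{2} - 5 c \left(1 - 4 c\right)$)
$\left(B{\left(-16,-13 \right)} + b{\left(14 \right)}\right)^{2} = \left(\left(\frac{25}{2} + 5 \left(-16\right) \left(-1 + 4 \left(-16\right)\right)\right) + 14^{2}\right)^{2} = \left(\left(\frac{25}{2} + 5 \left(-16\right) \left(-1 - 64\right)\right) + 196\right)^{2} = \left(\left(\frac{25}{2} + 5 \left(-16\right) \left(-65\right)\right) + 196\right)^{2} = \left(\left(\frac{25}{2} + 5200\right) + 196\right)^{2} = \left(\frac{10425}{2} + 196\right)^{2} = \left(\frac{10817}{2}\right)^{2} = \frac{117007489}{4}$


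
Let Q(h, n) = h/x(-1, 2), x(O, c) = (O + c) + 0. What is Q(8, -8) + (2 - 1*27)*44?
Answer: -1092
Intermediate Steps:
x(O, c) = O + c
Q(h, n) = h (Q(h, n) = h/(-1 + 2) = h/1 = h*1 = h)
Q(8, -8) + (2 - 1*27)*44 = 8 + (2 - 1*27)*44 = 8 + (2 - 27)*44 = 8 - 25*44 = 8 - 1100 = -1092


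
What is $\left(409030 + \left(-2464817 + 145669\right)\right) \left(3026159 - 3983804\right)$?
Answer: $1829214952110$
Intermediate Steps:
$\left(409030 + \left(-2464817 + 145669\right)\right) \left(3026159 - 3983804\right) = \left(409030 - 2319148\right) \left(-957645\right) = \left(-1910118\right) \left(-957645\right) = 1829214952110$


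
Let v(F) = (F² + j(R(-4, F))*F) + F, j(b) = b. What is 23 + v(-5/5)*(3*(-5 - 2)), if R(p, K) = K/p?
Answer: 113/4 ≈ 28.250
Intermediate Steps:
v(F) = F + 3*F²/4 (v(F) = (F² + (F/(-4))*F) + F = (F² + (F*(-¼))*F) + F = (F² + (-F/4)*F) + F = (F² - F²/4) + F = 3*F²/4 + F = F + 3*F²/4)
23 + v(-5/5)*(3*(-5 - 2)) = 23 + ((-5/5)*(4 + 3*(-5/5))/4)*(3*(-5 - 2)) = 23 + ((-5*⅕)*(4 + 3*(-5*⅕))/4)*(3*(-7)) = 23 + ((¼)*(-1)*(4 + 3*(-1)))*(-21) = 23 + ((¼)*(-1)*(4 - 3))*(-21) = 23 + ((¼)*(-1)*1)*(-21) = 23 - ¼*(-21) = 23 + 21/4 = 113/4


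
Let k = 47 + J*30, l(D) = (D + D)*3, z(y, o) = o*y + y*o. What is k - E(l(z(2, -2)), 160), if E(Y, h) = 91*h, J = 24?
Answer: -13793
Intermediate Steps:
z(y, o) = 2*o*y (z(y, o) = o*y + o*y = 2*o*y)
l(D) = 6*D (l(D) = (2*D)*3 = 6*D)
k = 767 (k = 47 + 24*30 = 47 + 720 = 767)
k - E(l(z(2, -2)), 160) = 767 - 91*160 = 767 - 1*14560 = 767 - 14560 = -13793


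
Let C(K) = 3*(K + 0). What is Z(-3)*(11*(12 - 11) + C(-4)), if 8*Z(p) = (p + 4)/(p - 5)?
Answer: 1/64 ≈ 0.015625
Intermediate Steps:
Z(p) = (4 + p)/(8*(-5 + p)) (Z(p) = ((p + 4)/(p - 5))/8 = ((4 + p)/(-5 + p))/8 = (4 + p)/(8*(-5 + p)))
C(K) = 3*K
Z(-3)*(11*(12 - 11) + C(-4)) = ((4 - 3)/(8*(-5 - 3)))*(11*(12 - 11) + 3*(-4)) = ((⅛)*1/(-8))*(11*1 - 12) = ((⅛)*(-⅛)*1)*(11 - 12) = -1/64*(-1) = 1/64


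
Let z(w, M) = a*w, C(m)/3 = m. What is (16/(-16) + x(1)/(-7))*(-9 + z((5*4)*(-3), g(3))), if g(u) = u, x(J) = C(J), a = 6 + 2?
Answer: 4890/7 ≈ 698.57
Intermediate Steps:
a = 8
C(m) = 3*m
x(J) = 3*J
z(w, M) = 8*w
(16/(-16) + x(1)/(-7))*(-9 + z((5*4)*(-3), g(3))) = (16/(-16) + (3*1)/(-7))*(-9 + 8*((5*4)*(-3))) = (16*(-1/16) + 3*(-⅐))*(-9 + 8*(20*(-3))) = (-1 - 3/7)*(-9 + 8*(-60)) = -10*(-9 - 480)/7 = -10/7*(-489) = 4890/7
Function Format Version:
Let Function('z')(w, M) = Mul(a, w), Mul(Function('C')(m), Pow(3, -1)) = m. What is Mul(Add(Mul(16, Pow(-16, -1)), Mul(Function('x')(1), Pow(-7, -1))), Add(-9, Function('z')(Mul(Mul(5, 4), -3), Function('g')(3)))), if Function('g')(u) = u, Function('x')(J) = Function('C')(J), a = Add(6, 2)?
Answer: Rational(4890, 7) ≈ 698.57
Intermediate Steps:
a = 8
Function('C')(m) = Mul(3, m)
Function('x')(J) = Mul(3, J)
Function('z')(w, M) = Mul(8, w)
Mul(Add(Mul(16, Pow(-16, -1)), Mul(Function('x')(1), Pow(-7, -1))), Add(-9, Function('z')(Mul(Mul(5, 4), -3), Function('g')(3)))) = Mul(Add(Mul(16, Pow(-16, -1)), Mul(Mul(3, 1), Pow(-7, -1))), Add(-9, Mul(8, Mul(Mul(5, 4), -3)))) = Mul(Add(Mul(16, Rational(-1, 16)), Mul(3, Rational(-1, 7))), Add(-9, Mul(8, Mul(20, -3)))) = Mul(Add(-1, Rational(-3, 7)), Add(-9, Mul(8, -60))) = Mul(Rational(-10, 7), Add(-9, -480)) = Mul(Rational(-10, 7), -489) = Rational(4890, 7)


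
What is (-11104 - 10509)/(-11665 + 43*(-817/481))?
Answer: 10395853/5645996 ≈ 1.8413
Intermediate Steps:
(-11104 - 10509)/(-11665 + 43*(-817/481)) = -21613/(-11665 + 43*(-817*1/481)) = -21613/(-11665 + 43*(-817/481)) = -21613/(-11665 - 35131/481) = -21613/(-5645996/481) = -21613*(-481/5645996) = 10395853/5645996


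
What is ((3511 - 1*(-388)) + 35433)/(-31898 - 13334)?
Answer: -9833/11308 ≈ -0.86956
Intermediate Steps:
((3511 - 1*(-388)) + 35433)/(-31898 - 13334) = ((3511 + 388) + 35433)/(-45232) = (3899 + 35433)*(-1/45232) = 39332*(-1/45232) = -9833/11308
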